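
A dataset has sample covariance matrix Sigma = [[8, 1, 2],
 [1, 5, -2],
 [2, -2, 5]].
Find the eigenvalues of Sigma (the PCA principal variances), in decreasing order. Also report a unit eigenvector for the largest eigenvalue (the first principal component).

Step 1 — characteristic polynomial p(λ) = det(λI - Sigma) = λ³ - tr·λ² + c_1·λ - det, where tr = trace, c_1 = sum of the principal 2×2 minors, det = det(Sigma):
  tr = 8 + 5 + 5 = 18,
  c_1 = (8·5 - (1)²) + (8·5 - (2)²) + (5·5 - (-2)²) = 39 + 36 + 21 = 96,
  det = 8·(5·5 - (-2)²) - (1)·((1)·5 - (-2)·(2)) + (2)·((1)·(-2) - 5·(2)) = 8·(21) - (1)·(9) + (2)·(-12) = 135.
  So p(λ) = λ³ - 18λ² + 96λ - 135.
Step 2 — look for an integer root (rational root theorem: any rational root is an integer divisor of 135). Testing λ = 9:
  p(9) = 729 - 1458 + 864 - 135 = 0  ✓
  Dividing out (λ - 9): p(λ) = (λ - 9)(λ² - 9λ + 15).
Step 3 — remaining eigenvalues from the quadratic λ² - 9λ + 15 = 0:
  Δ = 9² - 4·15 = 81 - 60 = 21,  λ = (9 ± √21)/2 = (9 ± 4.5826)/2 ≈ 6.7913 or 2.2087.
  Sorted: λ_1 = 9,  λ_2 = 6.7913,  λ_3 = 2.2087  (check: sum = 18 = tr ✓).

Step 4 — unit eigenvector for λ_1 = 9: v spans the null space of (Sigma - λ_1 I), whose rows are
  r_1 = (-1, 1, 2),  r_2 = (1, -4, -2),  r_3 = (2, -2, -4).
  v is orthogonal to every row, so take v ∝ r_1 × r_2 = ((1)·(-2) - (2)·(-4), (2)·(1) - (-1)·(-2), (-1)·(-4) - (1)·(1)) = (6, 0, 3).
  Rescale (divide by 3): u = (2, 0, 1).
  ||u|| = √((2)² + (0)² + (1)²) = √(5) ≈ 2.2361,  v_1 = u/||u|| ≈ (0.8944, 0, 0.4472) (||v_1|| = 1).

λ_1 = 9,  λ_2 = 6.7913,  λ_3 = 2.2087;  v_1 ≈ (0.8944, 0, 0.4472)


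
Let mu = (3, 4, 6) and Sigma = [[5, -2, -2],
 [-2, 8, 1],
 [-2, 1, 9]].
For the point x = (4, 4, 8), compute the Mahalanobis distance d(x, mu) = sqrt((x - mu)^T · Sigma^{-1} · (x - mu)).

Step 1 — centre the observation: (x - mu) = (1, 0, 2).

Step 2 — invert Sigma (cofactor / det for 3×3, or solve directly):
  Sigma^{-1} = [[0.2407, 0.0542, 0.0475],
 [0.0542, 0.139, -0.0034],
 [0.0475, -0.0034, 0.122]].

Step 3 — form the quadratic (x - mu)^T · Sigma^{-1} · (x - mu):
  Sigma^{-1} · (x - mu) = (0.3356, 0.0475, 0.2915).
  (x - mu)^T · [Sigma^{-1} · (x - mu)] = (1)·(0.3356) + (0)·(0.0475) + (2)·(0.2915) = 0.9186.

Step 4 — take square root: d = √(0.9186) ≈ 0.9585.

d(x, mu) = √(0.9186) ≈ 0.9585


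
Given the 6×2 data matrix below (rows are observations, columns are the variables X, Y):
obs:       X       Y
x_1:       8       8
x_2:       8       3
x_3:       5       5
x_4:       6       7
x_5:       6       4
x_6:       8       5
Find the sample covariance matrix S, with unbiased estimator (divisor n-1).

Step 1 — column means:
  mean(X) = (8 + 8 + 5 + 6 + 6 + 8) / 6 = 41/6 = 6.8333
  mean(Y) = (8 + 3 + 5 + 7 + 4 + 5) / 6 = 32/6 = 5.3333

Step 2 — sample covariance S[i,j] = (1/(n-1)) · Σ_k (x_{k,i} - mean_i) · (x_{k,j} - mean_j), with n-1 = 5.
  S[X,X] = ((1.1667)·(1.1667) + (1.1667)·(1.1667) + (-1.8333)·(-1.8333) + (-0.8333)·(-0.8333) + (-0.8333)·(-0.8333) + (1.1667)·(1.1667)) / 5 = 8.8333/5 = 1.7667
  S[X,Y] = ((1.1667)·(2.6667) + (1.1667)·(-2.3333) + (-1.8333)·(-0.3333) + (-0.8333)·(1.6667) + (-0.8333)·(-1.3333) + (1.1667)·(-0.3333)) / 5 = 0.3333/5 = 0.0667
  S[Y,Y] = ((2.6667)·(2.6667) + (-2.3333)·(-2.3333) + (-0.3333)·(-0.3333) + (1.6667)·(1.6667) + (-1.3333)·(-1.3333) + (-0.3333)·(-0.3333)) / 5 = 17.3333/5 = 3.4667

S is symmetric (S[j,i] = S[i,j]). Assembling:

S = [[1.7667, 0.0667],
 [0.0667, 3.4667]]


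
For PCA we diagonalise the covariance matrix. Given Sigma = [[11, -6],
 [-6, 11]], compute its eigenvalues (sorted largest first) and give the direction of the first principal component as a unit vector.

Step 1 — characteristic polynomial of 2×2 Sigma:
  det(Sigma - λI) = λ² - trace · λ + det = 0.
  trace = 11 + 11 = 22, det = 11·11 - (-6)² = 85.
Step 2 — discriminant:
  Δ = trace² - 4·det = 484 - 340 = 144.
Step 3 — eigenvalues:
  λ = (trace ± √Δ)/2 = (22 ± 12)/2,
  λ_1 = 17,  λ_2 = 5.

Step 4 — unit eigenvector for λ_1: solve (Sigma - λ_1 I)v = 0. First row:
  (11 - 17)·v_x + (-6)·v_y = 0, i.e. (-6)·v_x + (-6)·v_y = 0,
  so v ∝ (b, λ_1 - a) = (-6, 6); multiply by -1 so the first entry is positive: u = (6, -6).
  ||u|| = √((6)² + (-6)²) = √(72) ≈ 8.4853,
  v_1 = u/||u|| ≈ (0.7071, -0.7071) (||v_1|| = 1).

λ_1 = 17,  λ_2 = 5;  v_1 ≈ (0.7071, -0.7071)


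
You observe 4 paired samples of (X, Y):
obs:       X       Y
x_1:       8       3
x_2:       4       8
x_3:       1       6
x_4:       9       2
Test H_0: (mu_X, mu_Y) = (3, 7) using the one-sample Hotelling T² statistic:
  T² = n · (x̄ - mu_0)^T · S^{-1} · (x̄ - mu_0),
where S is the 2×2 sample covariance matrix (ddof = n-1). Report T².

Step 1 — sample mean vector:
  mean(X) = (8 + 4 + 1 + 9) / 4 = 22/4 = 5.5
  mean(Y) = (3 + 8 + 6 + 2) / 4 = 19/4 = 4.75
  x̄ = (5.5, 4.75),  deviation x̄ - mu_0 = (5.5, 4.75) - (3, 7) = (2.5, -2.25).

Step 2 — sample covariance matrix, S[i,j] = (1/(n-1)) · Σ_k (x_{k,i} - mean_i) · (x_{k,j} - mean_j), divisor n-1 = 3:
  S[X,X] = ((2.5)·(2.5) + (-1.5)·(-1.5) + (-4.5)·(-4.5) + (3.5)·(3.5)) / 3 = 41/3 = 13.6667
  S[X,Y] = ((2.5)·(-1.75) + (-1.5)·(3.25) + (-4.5)·(1.25) + (3.5)·(-2.75)) / 3 = -24.5/3 = -8.1667
  S[Y,Y] = ((-1.75)·(-1.75) + (3.25)·(3.25) + (1.25)·(1.25) + (-2.75)·(-2.75)) / 3 = 22.75/3 = 7.5833
  S = [[13.6667, -8.1667],
 [-8.1667, 7.5833]].

Step 3 — invert S. det(S) = 13.6667·7.5833 - (-8.1667)² = 36.9444.
  S^{-1} = (1/det) · [[d, -b], [-b, a]] = [[0.2053, 0.2211],
 [0.2211, 0.3699]].

Step 4 — quadratic form (x̄ - mu_0)^T · S^{-1} · (x̄ - mu_0):
  S^{-1} · (x̄ - mu_0) = (0.0158, -0.2797),
  (x̄ - mu_0)^T · [...] = (2.5)·(0.0158) + (-2.25)·(-0.2797) = 0.6688.

Step 5 — scale by n: T² = 4 · 0.6688 = 2.6752.

T² ≈ 2.6752


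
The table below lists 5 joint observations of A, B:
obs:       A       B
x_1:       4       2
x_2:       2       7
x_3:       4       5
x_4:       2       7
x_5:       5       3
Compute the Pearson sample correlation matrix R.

Step 1 — column means:
  mean(A) = (4 + 2 + 4 + 2 + 5) / 5 = 17/5 = 3.4
  mean(B) = (2 + 7 + 5 + 7 + 3) / 5 = 24/5 = 4.8

Step 2 — sample variances and covariances s[i,j] = (1/(n-1)) · Σ_k (x_{k,i} - mean_i) · (x_{k,j} - mean_j), with n-1 = 4:
  s[A,A] = ((0.6)·(0.6) + (-1.4)·(-1.4) + (0.6)·(0.6) + (-1.4)·(-1.4) + (1.6)·(1.6)) / 4 = 7.2/4 = 1.8
  s[A,B] = ((0.6)·(-2.8) + (-1.4)·(2.2) + (0.6)·(0.2) + (-1.4)·(2.2) + (1.6)·(-1.8)) / 4 = -10.6/4 = -2.65
  s[B,B] = ((-2.8)·(-2.8) + (2.2)·(2.2) + (0.2)·(0.2) + (2.2)·(2.2) + (-1.8)·(-1.8)) / 4 = 20.8/4 = 5.2
  Sample standard deviations s_i = √(s[i,i]):
  s(A) = √(1.8) = 1.3416
  s(B) = √(5.2) = 2.2804

Step 3 — r_{ij} = s_{ij} / (s_i · s_j):
  r[A,A] = 1 (diagonal).
  r[A,B] = -2.65 / (1.3416 · 2.2804) = -2.65 / 3.0594 = -0.8662
  r[B,B] = 1 (diagonal).

R is symmetric with unit diagonal. Assembling:

R = [[1, -0.8662],
 [-0.8662, 1]]


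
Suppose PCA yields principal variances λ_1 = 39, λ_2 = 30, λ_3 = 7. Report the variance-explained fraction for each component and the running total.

Step 1 — total variance = trace(Sigma) = Σ λ_i = 39 + 30 + 7 = 76.

Step 2 — fraction explained by component i = λ_i / Σ λ:
  PC1: 39/76 = 0.5132
  PC2: 30/76 = 0.3947
  PC3: 7/76 = 0.0921

Step 3 — cumulative fraction after k components = (λ_1 + ... + λ_k) / Σ λ:
  k = 1: 39/76 = 0.5132
  k = 2: (39 + 30)/76 = 69/76 = 0.9079
  k = 3: (39 + 30 + 7)/76 = 76/76 = 1

Summary (fraction, with percent):

explained: PC1 0.5132 (51.32%), PC2 0.3947 (39.47%), PC3 0.0921 (9.21%);  cumulative: 0.5132, 0.9079, 1


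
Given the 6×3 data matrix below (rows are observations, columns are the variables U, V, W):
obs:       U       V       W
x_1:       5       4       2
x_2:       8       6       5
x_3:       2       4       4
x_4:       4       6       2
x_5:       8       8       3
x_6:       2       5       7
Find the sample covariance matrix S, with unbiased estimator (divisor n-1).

Step 1 — column means:
  mean(U) = (5 + 8 + 2 + 4 + 8 + 2) / 6 = 29/6 = 4.8333
  mean(V) = (4 + 6 + 4 + 6 + 8 + 5) / 6 = 33/6 = 5.5
  mean(W) = (2 + 5 + 4 + 2 + 3 + 7) / 6 = 23/6 = 3.8333

Step 2 — sample covariance S[i,j] = (1/(n-1)) · Σ_k (x_{k,i} - mean_i) · (x_{k,j} - mean_j), with n-1 = 5.
  S[U,U] = ((0.1667)·(0.1667) + (3.1667)·(3.1667) + (-2.8333)·(-2.8333) + (-0.8333)·(-0.8333) + (3.1667)·(3.1667) + (-2.8333)·(-2.8333)) / 5 = 36.8333/5 = 7.3667
  S[U,V] = ((0.1667)·(-1.5) + (3.1667)·(0.5) + (-2.8333)·(-1.5) + (-0.8333)·(0.5) + (3.1667)·(2.5) + (-2.8333)·(-0.5)) / 5 = 14.5/5 = 2.9
  S[U,W] = ((0.1667)·(-1.8333) + (3.1667)·(1.1667) + (-2.8333)·(0.1667) + (-0.8333)·(-1.8333) + (3.1667)·(-0.8333) + (-2.8333)·(3.1667)) / 5 = -7.1667/5 = -1.4333
  S[V,V] = ((-1.5)·(-1.5) + (0.5)·(0.5) + (-1.5)·(-1.5) + (0.5)·(0.5) + (2.5)·(2.5) + (-0.5)·(-0.5)) / 5 = 11.5/5 = 2.3
  S[V,W] = ((-1.5)·(-1.8333) + (0.5)·(1.1667) + (-1.5)·(0.1667) + (0.5)·(-1.8333) + (2.5)·(-0.8333) + (-0.5)·(3.1667)) / 5 = -1.5/5 = -0.3
  S[W,W] = ((-1.8333)·(-1.8333) + (1.1667)·(1.1667) + (0.1667)·(0.1667) + (-1.8333)·(-1.8333) + (-0.8333)·(-0.8333) + (3.1667)·(3.1667)) / 5 = 18.8333/5 = 3.7667

S is symmetric (S[j,i] = S[i,j]). Assembling:

S = [[7.3667, 2.9, -1.4333],
 [2.9, 2.3, -0.3],
 [-1.4333, -0.3, 3.7667]]


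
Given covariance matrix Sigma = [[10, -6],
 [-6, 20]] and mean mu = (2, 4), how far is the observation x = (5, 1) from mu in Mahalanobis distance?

Step 1 — centre the observation: (x - mu) = (3, -3).

Step 2 — invert Sigma. det(Sigma) = 10·20 - (-6)² = 164.
  Sigma^{-1} = (1/det) · [[d, -b], [-b, a]] = [[0.122, 0.0366],
 [0.0366, 0.061]].

Step 3 — form the quadratic (x - mu)^T · Sigma^{-1} · (x - mu):
  Sigma^{-1} · (x - mu) = (0.2561, -0.0732).
  (x - mu)^T · [Sigma^{-1} · (x - mu)] = (3)·(0.2561) + (-3)·(-0.0732) = 0.9878.

Step 4 — take square root: d = √(0.9878) ≈ 0.9939.

d(x, mu) = √(0.9878) ≈ 0.9939


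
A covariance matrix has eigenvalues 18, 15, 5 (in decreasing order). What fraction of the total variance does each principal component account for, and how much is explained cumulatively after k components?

Step 1 — total variance = trace(Sigma) = Σ λ_i = 18 + 15 + 5 = 38.

Step 2 — fraction explained by component i = λ_i / Σ λ:
  PC1: 18/38 = 0.4737
  PC2: 15/38 = 0.3947
  PC3: 5/38 = 0.1316

Step 3 — cumulative fraction after k components = (λ_1 + ... + λ_k) / Σ λ:
  k = 1: 18/38 = 0.4737
  k = 2: (18 + 15)/38 = 33/38 = 0.8684
  k = 3: (18 + 15 + 5)/38 = 38/38 = 1

Summary (fraction, with percent):

explained: PC1 0.4737 (47.37%), PC2 0.3947 (39.47%), PC3 0.1316 (13.16%);  cumulative: 0.4737, 0.8684, 1


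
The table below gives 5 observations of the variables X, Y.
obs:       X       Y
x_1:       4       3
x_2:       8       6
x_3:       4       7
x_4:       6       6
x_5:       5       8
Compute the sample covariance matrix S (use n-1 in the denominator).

Step 1 — column means:
  mean(X) = (4 + 8 + 4 + 6 + 5) / 5 = 27/5 = 5.4
  mean(Y) = (3 + 6 + 7 + 6 + 8) / 5 = 30/5 = 6

Step 2 — sample covariance S[i,j] = (1/(n-1)) · Σ_k (x_{k,i} - mean_i) · (x_{k,j} - mean_j), with n-1 = 4.
  S[X,X] = ((-1.4)·(-1.4) + (2.6)·(2.6) + (-1.4)·(-1.4) + (0.6)·(0.6) + (-0.4)·(-0.4)) / 4 = 11.2/4 = 2.8
  S[X,Y] = ((-1.4)·(-3) + (2.6)·(0) + (-1.4)·(1) + (0.6)·(0) + (-0.4)·(2)) / 4 = 2/4 = 0.5
  S[Y,Y] = ((-3)·(-3) + (0)·(0) + (1)·(1) + (0)·(0) + (2)·(2)) / 4 = 14/4 = 3.5

S is symmetric (S[j,i] = S[i,j]). Assembling:

S = [[2.8, 0.5],
 [0.5, 3.5]]


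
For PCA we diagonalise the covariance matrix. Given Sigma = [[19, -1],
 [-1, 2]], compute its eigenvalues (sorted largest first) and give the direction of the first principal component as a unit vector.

Step 1 — characteristic polynomial of 2×2 Sigma:
  det(Sigma - λI) = λ² - trace · λ + det = 0.
  trace = 19 + 2 = 21, det = 19·2 - (-1)² = 37.
Step 2 — discriminant:
  Δ = trace² - 4·det = 441 - 148 = 293.
Step 3 — eigenvalues:
  λ = (trace ± √Δ)/2 = (21 ± 17.1172)/2,
  λ_1 = 19.0586,  λ_2 = 1.9414.

Step 4 — unit eigenvector for λ_1: solve (Sigma - λ_1 I)v = 0. First row:
  (19 - 19.0586)·v_x + (-1)·v_y = 0, i.e. (-0.0586)·v_x + (-1)·v_y = 0,
  so v ∝ (b, λ_1 - a) = (-1, 0.0586); multiply by -1 so the first entry is positive: u = (1, -0.0586).
  ||u|| = √((1)² + (-0.0586)²) = √(1.0034) ≈ 1.0017,
  v_1 = u/||u|| ≈ (0.9983, -0.0585) (||v_1|| = 1).

λ_1 = 19.0586,  λ_2 = 1.9414;  v_1 ≈ (0.9983, -0.0585)


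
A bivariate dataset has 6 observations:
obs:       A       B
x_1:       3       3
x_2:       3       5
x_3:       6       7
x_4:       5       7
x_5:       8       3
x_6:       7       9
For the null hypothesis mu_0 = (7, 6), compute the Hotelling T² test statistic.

Step 1 — sample mean vector:
  mean(A) = (3 + 3 + 6 + 5 + 8 + 7) / 6 = 32/6 = 5.3333
  mean(B) = (3 + 5 + 7 + 7 + 3 + 9) / 6 = 34/6 = 5.6667
  x̄ = (5.3333, 5.6667),  deviation x̄ - mu_0 = (5.3333, 5.6667) - (7, 6) = (-1.6667, -0.3333).

Step 2 — sample covariance matrix, S[i,j] = (1/(n-1)) · Σ_k (x_{k,i} - mean_i) · (x_{k,j} - mean_j), divisor n-1 = 5:
  S[A,A] = ((-2.3333)·(-2.3333) + (-2.3333)·(-2.3333) + (0.6667)·(0.6667) + (-0.3333)·(-0.3333) + (2.6667)·(2.6667) + (1.6667)·(1.6667)) / 5 = 21.3333/5 = 4.2667
  S[A,B] = ((-2.3333)·(-2.6667) + (-2.3333)·(-0.6667) + (0.6667)·(1.3333) + (-0.3333)·(1.3333) + (2.6667)·(-2.6667) + (1.6667)·(3.3333)) / 5 = 6.6667/5 = 1.3333
  S[B,B] = ((-2.6667)·(-2.6667) + (-0.6667)·(-0.6667) + (1.3333)·(1.3333) + (1.3333)·(1.3333) + (-2.6667)·(-2.6667) + (3.3333)·(3.3333)) / 5 = 29.3333/5 = 5.8667
  S = [[4.2667, 1.3333],
 [1.3333, 5.8667]].

Step 3 — invert S. det(S) = 4.2667·5.8667 - (1.3333)² = 23.2533.
  S^{-1} = (1/det) · [[d, -b], [-b, a]] = [[0.2523, -0.0573],
 [-0.0573, 0.1835]].

Step 4 — quadratic form (x̄ - mu_0)^T · S^{-1} · (x̄ - mu_0):
  S^{-1} · (x̄ - mu_0) = (-0.4014, 0.0344),
  (x̄ - mu_0)^T · [...] = (-1.6667)·(-0.4014) + (-0.3333)·(0.0344) = 0.6575.

Step 5 — scale by n: T² = 6 · 0.6575 = 3.945.

T² ≈ 3.945


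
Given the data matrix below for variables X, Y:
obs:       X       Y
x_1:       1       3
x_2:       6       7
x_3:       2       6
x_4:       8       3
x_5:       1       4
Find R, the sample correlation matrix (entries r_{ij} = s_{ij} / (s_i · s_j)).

Step 1 — column means:
  mean(X) = (1 + 6 + 2 + 8 + 1) / 5 = 18/5 = 3.6
  mean(Y) = (3 + 7 + 6 + 3 + 4) / 5 = 23/5 = 4.6

Step 2 — sample variances and covariances s[i,j] = (1/(n-1)) · Σ_k (x_{k,i} - mean_i) · (x_{k,j} - mean_j), with n-1 = 4:
  s[X,X] = ((-2.6)·(-2.6) + (2.4)·(2.4) + (-1.6)·(-1.6) + (4.4)·(4.4) + (-2.6)·(-2.6)) / 4 = 41.2/4 = 10.3
  s[X,Y] = ((-2.6)·(-1.6) + (2.4)·(2.4) + (-1.6)·(1.4) + (4.4)·(-1.6) + (-2.6)·(-0.6)) / 4 = 2.2/4 = 0.55
  s[Y,Y] = ((-1.6)·(-1.6) + (2.4)·(2.4) + (1.4)·(1.4) + (-1.6)·(-1.6) + (-0.6)·(-0.6)) / 4 = 13.2/4 = 3.3
  Sample standard deviations s_i = √(s[i,i]):
  s(X) = √(10.3) = 3.2094
  s(Y) = √(3.3) = 1.8166

Step 3 — r_{ij} = s_{ij} / (s_i · s_j):
  r[X,X] = 1 (diagonal).
  r[X,Y] = 0.55 / (3.2094 · 1.8166) = 0.55 / 5.8301 = 0.0943
  r[Y,Y] = 1 (diagonal).

R is symmetric with unit diagonal. Assembling:

R = [[1, 0.0943],
 [0.0943, 1]]


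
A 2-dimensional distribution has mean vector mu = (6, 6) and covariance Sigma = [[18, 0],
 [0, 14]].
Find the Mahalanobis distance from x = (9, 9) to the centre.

Step 1 — centre the observation: (x - mu) = (3, 3).

Step 2 — invert Sigma. det(Sigma) = 18·14 - (0)² = 252.
  Sigma^{-1} = (1/det) · [[d, -b], [-b, a]] = [[0.0556, 0],
 [0, 0.0714]].

Step 3 — form the quadratic (x - mu)^T · Sigma^{-1} · (x - mu):
  Sigma^{-1} · (x - mu) = (0.1667, 0.2143).
  (x - mu)^T · [Sigma^{-1} · (x - mu)] = (3)·(0.1667) + (3)·(0.2143) = 1.1429.

Step 4 — take square root: d = √(1.1429) ≈ 1.069.

d(x, mu) = √(1.1429) ≈ 1.069


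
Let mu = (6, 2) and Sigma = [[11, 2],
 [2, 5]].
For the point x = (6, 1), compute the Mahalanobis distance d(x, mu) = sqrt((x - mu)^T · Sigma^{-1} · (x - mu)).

Step 1 — centre the observation: (x - mu) = (0, -1).

Step 2 — invert Sigma. det(Sigma) = 11·5 - (2)² = 51.
  Sigma^{-1} = (1/det) · [[d, -b], [-b, a]] = [[0.098, -0.0392],
 [-0.0392, 0.2157]].

Step 3 — form the quadratic (x - mu)^T · Sigma^{-1} · (x - mu):
  Sigma^{-1} · (x - mu) = (0.0392, -0.2157).
  (x - mu)^T · [Sigma^{-1} · (x - mu)] = (0)·(0.0392) + (-1)·(-0.2157) = 0.2157.

Step 4 — take square root: d = √(0.2157) ≈ 0.4644.

d(x, mu) = √(0.2157) ≈ 0.4644


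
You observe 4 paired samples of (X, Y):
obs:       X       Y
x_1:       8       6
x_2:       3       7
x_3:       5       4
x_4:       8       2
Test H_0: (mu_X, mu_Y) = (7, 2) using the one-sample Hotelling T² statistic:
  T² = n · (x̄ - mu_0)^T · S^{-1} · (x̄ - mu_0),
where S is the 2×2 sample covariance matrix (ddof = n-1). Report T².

Step 1 — sample mean vector:
  mean(X) = (8 + 3 + 5 + 8) / 4 = 24/4 = 6
  mean(Y) = (6 + 7 + 4 + 2) / 4 = 19/4 = 4.75
  x̄ = (6, 4.75),  deviation x̄ - mu_0 = (6, 4.75) - (7, 2) = (-1, 2.75).

Step 2 — sample covariance matrix, S[i,j] = (1/(n-1)) · Σ_k (x_{k,i} - mean_i) · (x_{k,j} - mean_j), divisor n-1 = 3:
  S[X,X] = ((2)·(2) + (-3)·(-3) + (-1)·(-1) + (2)·(2)) / 3 = 18/3 = 6
  S[X,Y] = ((2)·(1.25) + (-3)·(2.25) + (-1)·(-0.75) + (2)·(-2.75)) / 3 = -9/3 = -3
  S[Y,Y] = ((1.25)·(1.25) + (2.25)·(2.25) + (-0.75)·(-0.75) + (-2.75)·(-2.75)) / 3 = 14.75/3 = 4.9167
  S = [[6, -3],
 [-3, 4.9167]].

Step 3 — invert S. det(S) = 6·4.9167 - (-3)² = 20.5.
  S^{-1} = (1/det) · [[d, -b], [-b, a]] = [[0.2398, 0.1463],
 [0.1463, 0.2927]].

Step 4 — quadratic form (x̄ - mu_0)^T · S^{-1} · (x̄ - mu_0):
  S^{-1} · (x̄ - mu_0) = (0.1626, 0.6585),
  (x̄ - mu_0)^T · [...] = (-1)·(0.1626) + (2.75)·(0.6585) = 1.6484.

Step 5 — scale by n: T² = 4 · 1.6484 = 6.5935.

T² ≈ 6.5935


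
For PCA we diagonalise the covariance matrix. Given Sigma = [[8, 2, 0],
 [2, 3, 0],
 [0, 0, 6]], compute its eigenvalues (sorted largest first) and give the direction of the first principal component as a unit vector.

Step 1 — characteristic polynomial p(λ) = det(λI - Sigma) = λ³ - tr·λ² + c_1·λ - det, where tr = trace, c_1 = sum of the principal 2×2 minors, det = det(Sigma):
  tr = 8 + 3 + 6 = 17,
  c_1 = (8·3 - (2)²) + (8·6 - (0)²) + (3·6 - (0)²) = 20 + 48 + 18 = 86,
  det = 8·(3·6 - (0)²) - (2)·((2)·6 - (0)·(0)) + (0)·((2)·(0) - 3·(0)) = 8·(18) - (2)·(12) + (0)·(0) = 120.
  So p(λ) = λ³ - 17λ² + 86λ - 120.
Step 2 — look for an integer root (rational root theorem: any rational root is an integer divisor of 120). Testing λ = 6:
  p(6) = 216 - 612 + 516 - 120 = 0  ✓
  Dividing out (λ - 6): p(λ) = (λ - 6)(λ² - 11λ + 20).
Step 3 — remaining eigenvalues from the quadratic λ² - 11λ + 20 = 0:
  Δ = 11² - 4·20 = 121 - 80 = 41,  λ = (11 ± √41)/2 = (11 ± 6.4031)/2 ≈ 8.7016 or 2.2984.
  Sorted: λ_1 = 8.7016,  λ_2 = 6,  λ_3 = 2.2984  (check: sum = 17 = tr ✓).

Step 4 — unit eigenvector for λ_1 ≈ 8.7016: v spans the null space of (Sigma - λ_1 I), whose rows are
  r_1 = (-0.7016, 2, 0),  r_2 = (2, -5.7016, 0),  r_3 = (0, 0, -2.7016).
  v is orthogonal to every row, so take v ∝ r_1 × r_3 = ((2)·(-2.7016) - (0)·(0), (0)·(0) - (-0.7016)·(-2.7016), (-0.7016)·(0) - (2)·(0)) ≈ (-5.4031, -1.8953, 0).
  Rescale (multiply by -1 so the first nonzero entry is positive): u = (5.4031, 1.8953, 0).
  ||u|| = √((5.4031)² + (1.8953)² + (0)²) = √(32.786) ≈ 5.7259,  v_1 = u/||u|| ≈ (0.9436, 0.331, 0) (||v_1|| = 1).

λ_1 = 8.7016,  λ_2 = 6,  λ_3 = 2.2984;  v_1 ≈ (0.9436, 0.331, 0)


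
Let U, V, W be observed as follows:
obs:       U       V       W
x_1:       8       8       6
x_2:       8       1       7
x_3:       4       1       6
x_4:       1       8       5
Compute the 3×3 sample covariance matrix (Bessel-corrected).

Step 1 — column means:
  mean(U) = (8 + 8 + 4 + 1) / 4 = 21/4 = 5.25
  mean(V) = (8 + 1 + 1 + 8) / 4 = 18/4 = 4.5
  mean(W) = (6 + 7 + 6 + 5) / 4 = 24/4 = 6

Step 2 — sample covariance S[i,j] = (1/(n-1)) · Σ_k (x_{k,i} - mean_i) · (x_{k,j} - mean_j), with n-1 = 3.
  S[U,U] = ((2.75)·(2.75) + (2.75)·(2.75) + (-1.25)·(-1.25) + (-4.25)·(-4.25)) / 3 = 34.75/3 = 11.5833
  S[U,V] = ((2.75)·(3.5) + (2.75)·(-3.5) + (-1.25)·(-3.5) + (-4.25)·(3.5)) / 3 = -10.5/3 = -3.5
  S[U,W] = ((2.75)·(0) + (2.75)·(1) + (-1.25)·(0) + (-4.25)·(-1)) / 3 = 7/3 = 2.3333
  S[V,V] = ((3.5)·(3.5) + (-3.5)·(-3.5) + (-3.5)·(-3.5) + (3.5)·(3.5)) / 3 = 49/3 = 16.3333
  S[V,W] = ((3.5)·(0) + (-3.5)·(1) + (-3.5)·(0) + (3.5)·(-1)) / 3 = -7/3 = -2.3333
  S[W,W] = ((0)·(0) + (1)·(1) + (0)·(0) + (-1)·(-1)) / 3 = 2/3 = 0.6667

S is symmetric (S[j,i] = S[i,j]). Assembling:

S = [[11.5833, -3.5, 2.3333],
 [-3.5, 16.3333, -2.3333],
 [2.3333, -2.3333, 0.6667]]


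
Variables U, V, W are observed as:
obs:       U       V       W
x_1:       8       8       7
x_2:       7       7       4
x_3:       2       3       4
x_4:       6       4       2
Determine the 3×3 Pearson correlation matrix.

Step 1 — column means:
  mean(U) = (8 + 7 + 2 + 6) / 4 = 23/4 = 5.75
  mean(V) = (8 + 7 + 3 + 4) / 4 = 22/4 = 5.5
  mean(W) = (7 + 4 + 4 + 2) / 4 = 17/4 = 4.25

Step 2 — sample variances and covariances s[i,j] = (1/(n-1)) · Σ_k (x_{k,i} - mean_i) · (x_{k,j} - mean_j), with n-1 = 3:
  s[U,U] = ((2.25)·(2.25) + (1.25)·(1.25) + (-3.75)·(-3.75) + (0.25)·(0.25)) / 3 = 20.75/3 = 6.9167
  s[U,V] = ((2.25)·(2.5) + (1.25)·(1.5) + (-3.75)·(-2.5) + (0.25)·(-1.5)) / 3 = 16.5/3 = 5.5
  s[U,W] = ((2.25)·(2.75) + (1.25)·(-0.25) + (-3.75)·(-0.25) + (0.25)·(-2.25)) / 3 = 6.25/3 = 2.0833
  s[V,V] = ((2.5)·(2.5) + (1.5)·(1.5) + (-2.5)·(-2.5) + (-1.5)·(-1.5)) / 3 = 17/3 = 5.6667
  s[V,W] = ((2.5)·(2.75) + (1.5)·(-0.25) + (-2.5)·(-0.25) + (-1.5)·(-2.25)) / 3 = 10.5/3 = 3.5
  s[W,W] = ((2.75)·(2.75) + (-0.25)·(-0.25) + (-0.25)·(-0.25) + (-2.25)·(-2.25)) / 3 = 12.75/3 = 4.25
  Sample standard deviations s_i = √(s[i,i]):
  s(U) = √(6.9167) = 2.63
  s(V) = √(5.6667) = 2.3805
  s(W) = √(4.25) = 2.0616

Step 3 — r_{ij} = s_{ij} / (s_i · s_j):
  r[U,U] = 1 (diagonal).
  r[U,V] = 5.5 / (2.63 · 2.3805) = 5.5 / 6.2605 = 0.8785
  r[U,W] = 2.0833 / (2.63 · 2.0616) = 2.0833 / 5.4218 = 0.3843
  r[V,V] = 1 (diagonal).
  r[V,W] = 3.5 / (2.3805 · 2.0616) = 3.5 / 4.9075 = 0.7132
  r[W,W] = 1 (diagonal).

R is symmetric with unit diagonal. Assembling:

R = [[1, 0.8785, 0.3843],
 [0.8785, 1, 0.7132],
 [0.3843, 0.7132, 1]]


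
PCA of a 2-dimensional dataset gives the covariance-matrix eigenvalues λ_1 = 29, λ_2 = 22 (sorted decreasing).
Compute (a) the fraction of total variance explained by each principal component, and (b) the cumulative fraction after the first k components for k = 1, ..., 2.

Step 1 — total variance = trace(Sigma) = Σ λ_i = 29 + 22 = 51.

Step 2 — fraction explained by component i = λ_i / Σ λ:
  PC1: 29/51 = 0.5686
  PC2: 22/51 = 0.4314

Step 3 — cumulative fraction after k components = (λ_1 + ... + λ_k) / Σ λ:
  k = 1: 29/51 = 0.5686
  k = 2: (29 + 22)/51 = 51/51 = 1

Summary (fraction, with percent):

explained: PC1 0.5686 (56.86%), PC2 0.4314 (43.14%);  cumulative: 0.5686, 1


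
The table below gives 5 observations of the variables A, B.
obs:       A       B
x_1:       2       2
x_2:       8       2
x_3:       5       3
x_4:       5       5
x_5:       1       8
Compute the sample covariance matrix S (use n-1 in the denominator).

Step 1 — column means:
  mean(A) = (2 + 8 + 5 + 5 + 1) / 5 = 21/5 = 4.2
  mean(B) = (2 + 2 + 3 + 5 + 8) / 5 = 20/5 = 4

Step 2 — sample covariance S[i,j] = (1/(n-1)) · Σ_k (x_{k,i} - mean_i) · (x_{k,j} - mean_j), with n-1 = 4.
  S[A,A] = ((-2.2)·(-2.2) + (3.8)·(3.8) + (0.8)·(0.8) + (0.8)·(0.8) + (-3.2)·(-3.2)) / 4 = 30.8/4 = 7.7
  S[A,B] = ((-2.2)·(-2) + (3.8)·(-2) + (0.8)·(-1) + (0.8)·(1) + (-3.2)·(4)) / 4 = -16/4 = -4
  S[B,B] = ((-2)·(-2) + (-2)·(-2) + (-1)·(-1) + (1)·(1) + (4)·(4)) / 4 = 26/4 = 6.5

S is symmetric (S[j,i] = S[i,j]). Assembling:

S = [[7.7, -4],
 [-4, 6.5]]


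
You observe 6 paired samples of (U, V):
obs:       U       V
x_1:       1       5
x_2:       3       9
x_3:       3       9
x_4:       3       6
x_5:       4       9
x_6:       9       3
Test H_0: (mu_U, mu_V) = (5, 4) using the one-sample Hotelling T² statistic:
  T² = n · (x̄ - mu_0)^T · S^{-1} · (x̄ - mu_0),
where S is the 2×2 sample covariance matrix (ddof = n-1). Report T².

Step 1 — sample mean vector:
  mean(U) = (1 + 3 + 3 + 3 + 4 + 9) / 6 = 23/6 = 3.8333
  mean(V) = (5 + 9 + 9 + 6 + 9 + 3) / 6 = 41/6 = 6.8333
  x̄ = (3.8333, 6.8333),  deviation x̄ - mu_0 = (3.8333, 6.8333) - (5, 4) = (-1.1667, 2.8333).

Step 2 — sample covariance matrix, S[i,j] = (1/(n-1)) · Σ_k (x_{k,i} - mean_i) · (x_{k,j} - mean_j), divisor n-1 = 5:
  S[U,U] = ((-2.8333)·(-2.8333) + (-0.8333)·(-0.8333) + (-0.8333)·(-0.8333) + (-0.8333)·(-0.8333) + (0.1667)·(0.1667) + (5.1667)·(5.1667)) / 5 = 36.8333/5 = 7.3667
  S[U,V] = ((-2.8333)·(-1.8333) + (-0.8333)·(2.1667) + (-0.8333)·(2.1667) + (-0.8333)·(-0.8333) + (0.1667)·(2.1667) + (5.1667)·(-3.8333)) / 5 = -17.1667/5 = -3.4333
  S[V,V] = ((-1.8333)·(-1.8333) + (2.1667)·(2.1667) + (2.1667)·(2.1667) + (-0.8333)·(-0.8333) + (2.1667)·(2.1667) + (-3.8333)·(-3.8333)) / 5 = 32.8333/5 = 6.5667
  S = [[7.3667, -3.4333],
 [-3.4333, 6.5667]].

Step 3 — invert S. det(S) = 7.3667·6.5667 - (-3.4333)² = 36.5867.
  S^{-1} = (1/det) · [[d, -b], [-b, a]] = [[0.1795, 0.0938],
 [0.0938, 0.2013]].

Step 4 — quadratic form (x̄ - mu_0)^T · S^{-1} · (x̄ - mu_0):
  S^{-1} · (x̄ - mu_0) = (0.0565, 0.461),
  (x̄ - mu_0)^T · [...] = (-1.1667)·(0.0565) + (2.8333)·(0.461) = 1.2403.

Step 5 — scale by n: T² = 6 · 1.2403 = 7.4417.

T² ≈ 7.4417


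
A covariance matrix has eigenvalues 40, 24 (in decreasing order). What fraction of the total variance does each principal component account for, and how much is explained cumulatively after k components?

Step 1 — total variance = trace(Sigma) = Σ λ_i = 40 + 24 = 64.

Step 2 — fraction explained by component i = λ_i / Σ λ:
  PC1: 40/64 = 0.625
  PC2: 24/64 = 0.375

Step 3 — cumulative fraction after k components = (λ_1 + ... + λ_k) / Σ λ:
  k = 1: 40/64 = 0.625
  k = 2: (40 + 24)/64 = 64/64 = 1

Summary (fraction, with percent):

explained: PC1 0.625 (62.5%), PC2 0.375 (37.5%);  cumulative: 0.625, 1


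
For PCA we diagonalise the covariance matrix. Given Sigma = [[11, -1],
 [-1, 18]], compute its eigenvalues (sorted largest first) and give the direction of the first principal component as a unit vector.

Step 1 — characteristic polynomial of 2×2 Sigma:
  det(Sigma - λI) = λ² - trace · λ + det = 0.
  trace = 11 + 18 = 29, det = 11·18 - (-1)² = 197.
Step 2 — discriminant:
  Δ = trace² - 4·det = 841 - 788 = 53.
Step 3 — eigenvalues:
  λ = (trace ± √Δ)/2 = (29 ± 7.2801)/2,
  λ_1 = 18.1401,  λ_2 = 10.8599.

Step 4 — unit eigenvector for λ_1: solve (Sigma - λ_1 I)v = 0. First row:
  (11 - 18.1401)·v_x + (-1)·v_y = 0, i.e. (-7.1401)·v_x + (-1)·v_y = 0,
  so v ∝ (b, λ_1 - a) = (-1, 7.1401); multiply by -1 so the first entry is positive: u = (1, -7.1401).
  ||u|| = √((1)² + (-7.1401)²) = √(51.9804) ≈ 7.2097,
  v_1 = u/||u|| ≈ (0.1387, -0.9903) (||v_1|| = 1).

λ_1 = 18.1401,  λ_2 = 10.8599;  v_1 ≈ (0.1387, -0.9903)


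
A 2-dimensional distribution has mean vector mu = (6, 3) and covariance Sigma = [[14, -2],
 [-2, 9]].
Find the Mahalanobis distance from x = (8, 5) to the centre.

Step 1 — centre the observation: (x - mu) = (2, 2).

Step 2 — invert Sigma. det(Sigma) = 14·9 - (-2)² = 122.
  Sigma^{-1} = (1/det) · [[d, -b], [-b, a]] = [[0.0738, 0.0164],
 [0.0164, 0.1148]].

Step 3 — form the quadratic (x - mu)^T · Sigma^{-1} · (x - mu):
  Sigma^{-1} · (x - mu) = (0.1803, 0.2623).
  (x - mu)^T · [Sigma^{-1} · (x - mu)] = (2)·(0.1803) + (2)·(0.2623) = 0.8852.

Step 4 — take square root: d = √(0.8852) ≈ 0.9409.

d(x, mu) = √(0.8852) ≈ 0.9409


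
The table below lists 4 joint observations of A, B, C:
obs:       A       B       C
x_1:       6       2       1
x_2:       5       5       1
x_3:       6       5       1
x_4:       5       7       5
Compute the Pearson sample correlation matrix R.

Step 1 — column means:
  mean(A) = (6 + 5 + 6 + 5) / 4 = 22/4 = 5.5
  mean(B) = (2 + 5 + 5 + 7) / 4 = 19/4 = 4.75
  mean(C) = (1 + 1 + 1 + 5) / 4 = 8/4 = 2

Step 2 — sample variances and covariances s[i,j] = (1/(n-1)) · Σ_k (x_{k,i} - mean_i) · (x_{k,j} - mean_j), with n-1 = 3:
  s[A,A] = ((0.5)·(0.5) + (-0.5)·(-0.5) + (0.5)·(0.5) + (-0.5)·(-0.5)) / 3 = 1/3 = 0.3333
  s[A,B] = ((0.5)·(-2.75) + (-0.5)·(0.25) + (0.5)·(0.25) + (-0.5)·(2.25)) / 3 = -2.5/3 = -0.8333
  s[A,C] = ((0.5)·(-1) + (-0.5)·(-1) + (0.5)·(-1) + (-0.5)·(3)) / 3 = -2/3 = -0.6667
  s[B,B] = ((-2.75)·(-2.75) + (0.25)·(0.25) + (0.25)·(0.25) + (2.25)·(2.25)) / 3 = 12.75/3 = 4.25
  s[B,C] = ((-2.75)·(-1) + (0.25)·(-1) + (0.25)·(-1) + (2.25)·(3)) / 3 = 9/3 = 3
  s[C,C] = ((-1)·(-1) + (-1)·(-1) + (-1)·(-1) + (3)·(3)) / 3 = 12/3 = 4
  Sample standard deviations s_i = √(s[i,i]):
  s(A) = √(0.3333) = 0.5774
  s(B) = √(4.25) = 2.0616
  s(C) = √(4) = 2

Step 3 — r_{ij} = s_{ij} / (s_i · s_j):
  r[A,A] = 1 (diagonal).
  r[A,B] = -0.8333 / (0.5774 · 2.0616) = -0.8333 / 1.1902 = -0.7001
  r[A,C] = -0.6667 / (0.5774 · 2) = -0.6667 / 1.1547 = -0.5774
  r[B,B] = 1 (diagonal).
  r[B,C] = 3 / (2.0616 · 2) = 3 / 4.1231 = 0.7276
  r[C,C] = 1 (diagonal).

R is symmetric with unit diagonal. Assembling:

R = [[1, -0.7001, -0.5774],
 [-0.7001, 1, 0.7276],
 [-0.5774, 0.7276, 1]]


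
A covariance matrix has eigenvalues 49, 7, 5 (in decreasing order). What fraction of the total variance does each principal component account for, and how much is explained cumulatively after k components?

Step 1 — total variance = trace(Sigma) = Σ λ_i = 49 + 7 + 5 = 61.

Step 2 — fraction explained by component i = λ_i / Σ λ:
  PC1: 49/61 = 0.8033
  PC2: 7/61 = 0.1148
  PC3: 5/61 = 0.082

Step 3 — cumulative fraction after k components = (λ_1 + ... + λ_k) / Σ λ:
  k = 1: 49/61 = 0.8033
  k = 2: (49 + 7)/61 = 56/61 = 0.918
  k = 3: (49 + 7 + 5)/61 = 61/61 = 1

Summary (fraction, with percent):

explained: PC1 0.8033 (80.33%), PC2 0.1148 (11.48%), PC3 0.082 (8.2%);  cumulative: 0.8033, 0.918, 1


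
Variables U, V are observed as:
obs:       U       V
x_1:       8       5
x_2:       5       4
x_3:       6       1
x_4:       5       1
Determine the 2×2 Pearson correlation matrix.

Step 1 — column means:
  mean(U) = (8 + 5 + 6 + 5) / 4 = 24/4 = 6
  mean(V) = (5 + 4 + 1 + 1) / 4 = 11/4 = 2.75

Step 2 — sample variances and covariances s[i,j] = (1/(n-1)) · Σ_k (x_{k,i} - mean_i) · (x_{k,j} - mean_j), with n-1 = 3:
  s[U,U] = ((2)·(2) + (-1)·(-1) + (0)·(0) + (-1)·(-1)) / 3 = 6/3 = 2
  s[U,V] = ((2)·(2.25) + (-1)·(1.25) + (0)·(-1.75) + (-1)·(-1.75)) / 3 = 5/3 = 1.6667
  s[V,V] = ((2.25)·(2.25) + (1.25)·(1.25) + (-1.75)·(-1.75) + (-1.75)·(-1.75)) / 3 = 12.75/3 = 4.25
  Sample standard deviations s_i = √(s[i,i]):
  s(U) = √(2) = 1.4142
  s(V) = √(4.25) = 2.0616

Step 3 — r_{ij} = s_{ij} / (s_i · s_j):
  r[U,U] = 1 (diagonal).
  r[U,V] = 1.6667 / (1.4142 · 2.0616) = 1.6667 / 2.9155 = 0.5717
  r[V,V] = 1 (diagonal).

R is symmetric with unit diagonal. Assembling:

R = [[1, 0.5717],
 [0.5717, 1]]


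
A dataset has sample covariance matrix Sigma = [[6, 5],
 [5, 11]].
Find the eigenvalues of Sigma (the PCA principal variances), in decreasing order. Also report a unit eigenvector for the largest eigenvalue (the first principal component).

Step 1 — characteristic polynomial of 2×2 Sigma:
  det(Sigma - λI) = λ² - trace · λ + det = 0.
  trace = 6 + 11 = 17, det = 6·11 - (5)² = 41.
Step 2 — discriminant:
  Δ = trace² - 4·det = 289 - 164 = 125.
Step 3 — eigenvalues:
  λ = (trace ± √Δ)/2 = (17 ± 11.1803)/2,
  λ_1 = 14.0902,  λ_2 = 2.9098.

Step 4 — unit eigenvector for λ_1: solve (Sigma - λ_1 I)v = 0. First row:
  (6 - 14.0902)·v_x + (5)·v_y = 0, i.e. (-8.0902)·v_x + (5)·v_y = 0,
  so v ∝ (b, λ_1 - a) = (5, 8.0902) = u.
  ||u|| = √((5)² + (8.0902)²) = √(90.4508) ≈ 9.5106,
  v_1 = u/||u|| ≈ (0.5257, 0.8507) (||v_1|| = 1).

λ_1 = 14.0902,  λ_2 = 2.9098;  v_1 ≈ (0.5257, 0.8507)


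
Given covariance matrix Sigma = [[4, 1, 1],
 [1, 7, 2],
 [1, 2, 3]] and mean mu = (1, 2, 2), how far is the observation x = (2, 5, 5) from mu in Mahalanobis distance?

Step 1 — centre the observation: (x - mu) = (1, 3, 3).

Step 2 — invert Sigma (cofactor / det for 3×3, or solve directly):
  Sigma^{-1} = [[0.2742, -0.0161, -0.0806],
 [-0.0161, 0.1774, -0.1129],
 [-0.0806, -0.1129, 0.4355]].

Step 3 — form the quadratic (x - mu)^T · Sigma^{-1} · (x - mu):
  Sigma^{-1} · (x - mu) = (-0.0161, 0.1774, 0.8871).
  (x - mu)^T · [Sigma^{-1} · (x - mu)] = (1)·(-0.0161) + (3)·(0.1774) + (3)·(0.8871) = 3.1774.

Step 4 — take square root: d = √(3.1774) ≈ 1.7825.

d(x, mu) = √(3.1774) ≈ 1.7825


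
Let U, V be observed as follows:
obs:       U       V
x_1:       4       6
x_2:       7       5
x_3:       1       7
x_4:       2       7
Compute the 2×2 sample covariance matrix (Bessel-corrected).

Step 1 — column means:
  mean(U) = (4 + 7 + 1 + 2) / 4 = 14/4 = 3.5
  mean(V) = (6 + 5 + 7 + 7) / 4 = 25/4 = 6.25

Step 2 — sample covariance S[i,j] = (1/(n-1)) · Σ_k (x_{k,i} - mean_i) · (x_{k,j} - mean_j), with n-1 = 3.
  S[U,U] = ((0.5)·(0.5) + (3.5)·(3.5) + (-2.5)·(-2.5) + (-1.5)·(-1.5)) / 3 = 21/3 = 7
  S[U,V] = ((0.5)·(-0.25) + (3.5)·(-1.25) + (-2.5)·(0.75) + (-1.5)·(0.75)) / 3 = -7.5/3 = -2.5
  S[V,V] = ((-0.25)·(-0.25) + (-1.25)·(-1.25) + (0.75)·(0.75) + (0.75)·(0.75)) / 3 = 2.75/3 = 0.9167

S is symmetric (S[j,i] = S[i,j]). Assembling:

S = [[7, -2.5],
 [-2.5, 0.9167]]


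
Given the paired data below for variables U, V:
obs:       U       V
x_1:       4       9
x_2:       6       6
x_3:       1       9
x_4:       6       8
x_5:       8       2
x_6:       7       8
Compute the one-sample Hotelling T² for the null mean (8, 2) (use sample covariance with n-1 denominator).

Step 1 — sample mean vector:
  mean(U) = (4 + 6 + 1 + 6 + 8 + 7) / 6 = 32/6 = 5.3333
  mean(V) = (9 + 6 + 9 + 8 + 2 + 8) / 6 = 42/6 = 7
  x̄ = (5.3333, 7),  deviation x̄ - mu_0 = (5.3333, 7) - (8, 2) = (-2.6667, 5).

Step 2 — sample covariance matrix, S[i,j] = (1/(n-1)) · Σ_k (x_{k,i} - mean_i) · (x_{k,j} - mean_j), divisor n-1 = 5:
  S[U,U] = ((-1.3333)·(-1.3333) + (0.6667)·(0.6667) + (-4.3333)·(-4.3333) + (0.6667)·(0.6667) + (2.6667)·(2.6667) + (1.6667)·(1.6667)) / 5 = 31.3333/5 = 6.2667
  S[U,V] = ((-1.3333)·(2) + (0.6667)·(-1) + (-4.3333)·(2) + (0.6667)·(1) + (2.6667)·(-5) + (1.6667)·(1)) / 5 = -23/5 = -4.6
  S[V,V] = ((2)·(2) + (-1)·(-1) + (2)·(2) + (1)·(1) + (-5)·(-5) + (1)·(1)) / 5 = 36/5 = 7.2
  S = [[6.2667, -4.6],
 [-4.6, 7.2]].

Step 3 — invert S. det(S) = 6.2667·7.2 - (-4.6)² = 23.96.
  S^{-1} = (1/det) · [[d, -b], [-b, a]] = [[0.3005, 0.192],
 [0.192, 0.2615]].

Step 4 — quadratic form (x̄ - mu_0)^T · S^{-1} · (x̄ - mu_0):
  S^{-1} · (x̄ - mu_0) = (0.1586, 0.7958),
  (x̄ - mu_0)^T · [...] = (-2.6667)·(0.1586) + (5)·(0.7958) = 3.5559.

Step 5 — scale by n: T² = 6 · 3.5559 = 21.3356.

T² ≈ 21.3356


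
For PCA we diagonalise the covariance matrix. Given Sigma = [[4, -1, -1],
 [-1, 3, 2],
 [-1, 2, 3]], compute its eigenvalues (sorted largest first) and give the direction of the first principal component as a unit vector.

Step 1 — characteristic polynomial p(λ) = det(λI - Sigma) = λ³ - tr·λ² + c_1·λ - det, where tr = trace, c_1 = sum of the principal 2×2 minors, det = det(Sigma):
  tr = 4 + 3 + 3 = 10,
  c_1 = (4·3 - (-1)²) + (4·3 - (-1)²) + (3·3 - (2)²) = 11 + 11 + 5 = 27,
  det = 4·(3·3 - (2)²) - (-1)·((-1)·3 - (2)·(-1)) + (-1)·((-1)·(2) - 3·(-1)) = 4·(5) - (-1)·(-1) + (-1)·(1) = 18.
  So p(λ) = λ³ - 10λ² + 27λ - 18.
Step 2 — look for an integer root (rational root theorem: any rational root is an integer divisor of 18). Testing λ = 1:
  p(1) = 1 - 10 + 27 - 18 = 0  ✓
  Dividing out (λ - 1): p(λ) = (λ - 1)(λ² - 9λ + 18).
Step 3 — remaining eigenvalues from the quadratic λ² - 9λ + 18 = 0:
  Δ = 9² - 4·18 = 81 - 72 = 9,  λ = (9 ± √9)/2 = (9 ± 3)/2 = 6 or 3.
  Sorted: λ_1 = 6,  λ_2 = 3,  λ_3 = 1  (check: sum = 10 = tr ✓).

Step 4 — unit eigenvector for λ_1 = 6: v spans the null space of (Sigma - λ_1 I), whose rows are
  r_1 = (-2, -1, -1),  r_2 = (-1, -3, 2),  r_3 = (-1, 2, -3).
  v is orthogonal to every row, so take v ∝ r_1 × r_2 = ((-1)·(2) - (-1)·(-3), (-1)·(-1) - (-2)·(2), (-2)·(-3) - (-1)·(-1)) = (-5, 5, 5).
  Rescale (divide by 5; multiply by -1 so the first nonzero entry is positive): u = (1, -1, -1).
  ||u|| = √((1)² + (-1)² + (-1)²) = √(3) ≈ 1.7321,  v_1 = u/||u|| ≈ (0.5774, -0.5774, -0.5774) (||v_1|| = 1).

λ_1 = 6,  λ_2 = 3,  λ_3 = 1;  v_1 ≈ (0.5774, -0.5774, -0.5774)


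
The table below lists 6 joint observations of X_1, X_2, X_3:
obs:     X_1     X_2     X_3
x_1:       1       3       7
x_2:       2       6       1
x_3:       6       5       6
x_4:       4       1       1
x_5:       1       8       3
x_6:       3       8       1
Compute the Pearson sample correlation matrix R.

Step 1 — column means:
  mean(X_1) = (1 + 2 + 6 + 4 + 1 + 3) / 6 = 17/6 = 2.8333
  mean(X_2) = (3 + 6 + 5 + 1 + 8 + 8) / 6 = 31/6 = 5.1667
  mean(X_3) = (7 + 1 + 6 + 1 + 3 + 1) / 6 = 19/6 = 3.1667

Step 2 — sample variances and covariances s[i,j] = (1/(n-1)) · Σ_k (x_{k,i} - mean_i) · (x_{k,j} - mean_j), with n-1 = 5:
  s[X_1,X_1] = ((-1.8333)·(-1.8333) + (-0.8333)·(-0.8333) + (3.1667)·(3.1667) + (1.1667)·(1.1667) + (-1.8333)·(-1.8333) + (0.1667)·(0.1667)) / 5 = 18.8333/5 = 3.7667
  s[X_1,X_2] = ((-1.8333)·(-2.1667) + (-0.8333)·(0.8333) + (3.1667)·(-0.1667) + (1.1667)·(-4.1667) + (-1.8333)·(2.8333) + (0.1667)·(2.8333)) / 5 = -6.8333/5 = -1.3667
  s[X_1,X_3] = ((-1.8333)·(3.8333) + (-0.8333)·(-2.1667) + (3.1667)·(2.8333) + (1.1667)·(-2.1667) + (-1.8333)·(-0.1667) + (0.1667)·(-2.1667)) / 5 = 1.1667/5 = 0.2333
  s[X_2,X_2] = ((-2.1667)·(-2.1667) + (0.8333)·(0.8333) + (-0.1667)·(-0.1667) + (-4.1667)·(-4.1667) + (2.8333)·(2.8333) + (2.8333)·(2.8333)) / 5 = 38.8333/5 = 7.7667
  s[X_2,X_3] = ((-2.1667)·(3.8333) + (0.8333)·(-2.1667) + (-0.1667)·(2.8333) + (-4.1667)·(-2.1667) + (2.8333)·(-0.1667) + (2.8333)·(-2.1667)) / 5 = -8.1667/5 = -1.6333
  s[X_3,X_3] = ((3.8333)·(3.8333) + (-2.1667)·(-2.1667) + (2.8333)·(2.8333) + (-2.1667)·(-2.1667) + (-0.1667)·(-0.1667) + (-2.1667)·(-2.1667)) / 5 = 36.8333/5 = 7.3667
  Sample standard deviations s_i = √(s[i,i]):
  s(X_1) = √(3.7667) = 1.9408
  s(X_2) = √(7.7667) = 2.7869
  s(X_3) = √(7.3667) = 2.7142

Step 3 — r_{ij} = s_{ij} / (s_i · s_j):
  r[X_1,X_1] = 1 (diagonal).
  r[X_1,X_2] = -1.3667 / (1.9408 · 2.7869) = -1.3667 / 5.4087 = -0.2527
  r[X_1,X_3] = 0.2333 / (1.9408 · 2.7142) = 0.2333 / 5.2676 = 0.0443
  r[X_2,X_2] = 1 (diagonal).
  r[X_2,X_3] = -1.6333 / (2.7869 · 2.7142) = -1.6333 / 7.564 = -0.2159
  r[X_3,X_3] = 1 (diagonal).

R is symmetric with unit diagonal. Assembling:

R = [[1, -0.2527, 0.0443],
 [-0.2527, 1, -0.2159],
 [0.0443, -0.2159, 1]]


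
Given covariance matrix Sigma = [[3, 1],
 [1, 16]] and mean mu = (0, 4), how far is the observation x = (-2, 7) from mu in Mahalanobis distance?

Step 1 — centre the observation: (x - mu) = (-2, 3).

Step 2 — invert Sigma. det(Sigma) = 3·16 - (1)² = 47.
  Sigma^{-1} = (1/det) · [[d, -b], [-b, a]] = [[0.3404, -0.0213],
 [-0.0213, 0.0638]].

Step 3 — form the quadratic (x - mu)^T · Sigma^{-1} · (x - mu):
  Sigma^{-1} · (x - mu) = (-0.7447, 0.234).
  (x - mu)^T · [Sigma^{-1} · (x - mu)] = (-2)·(-0.7447) + (3)·(0.234) = 2.1915.

Step 4 — take square root: d = √(2.1915) ≈ 1.4804.

d(x, mu) = √(2.1915) ≈ 1.4804


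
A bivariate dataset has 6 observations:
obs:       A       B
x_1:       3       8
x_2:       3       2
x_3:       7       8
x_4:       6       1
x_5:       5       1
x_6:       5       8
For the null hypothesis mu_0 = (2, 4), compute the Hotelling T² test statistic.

Step 1 — sample mean vector:
  mean(A) = (3 + 3 + 7 + 6 + 5 + 5) / 6 = 29/6 = 4.8333
  mean(B) = (8 + 2 + 8 + 1 + 1 + 8) / 6 = 28/6 = 4.6667
  x̄ = (4.8333, 4.6667),  deviation x̄ - mu_0 = (4.8333, 4.6667) - (2, 4) = (2.8333, 0.6667).

Step 2 — sample covariance matrix, S[i,j] = (1/(n-1)) · Σ_k (x_{k,i} - mean_i) · (x_{k,j} - mean_j), divisor n-1 = 5:
  S[A,A] = ((-1.8333)·(-1.8333) + (-1.8333)·(-1.8333) + (2.1667)·(2.1667) + (1.1667)·(1.1667) + (0.1667)·(0.1667) + (0.1667)·(0.1667)) / 5 = 12.8333/5 = 2.5667
  S[A,B] = ((-1.8333)·(3.3333) + (-1.8333)·(-2.6667) + (2.1667)·(3.3333) + (1.1667)·(-3.6667) + (0.1667)·(-3.6667) + (0.1667)·(3.3333)) / 5 = 1.6667/5 = 0.3333
  S[B,B] = ((3.3333)·(3.3333) + (-2.6667)·(-2.6667) + (3.3333)·(3.3333) + (-3.6667)·(-3.6667) + (-3.6667)·(-3.6667) + (3.3333)·(3.3333)) / 5 = 67.3333/5 = 13.4667
  S = [[2.5667, 0.3333],
 [0.3333, 13.4667]].

Step 3 — invert S. det(S) = 2.5667·13.4667 - (0.3333)² = 34.4533.
  S^{-1} = (1/det) · [[d, -b], [-b, a]] = [[0.3909, -0.0097],
 [-0.0097, 0.0745]].

Step 4 — quadratic form (x̄ - mu_0)^T · S^{-1} · (x̄ - mu_0):
  S^{-1} · (x̄ - mu_0) = (1.101, 0.0223),
  (x̄ - mu_0)^T · [...] = (2.8333)·(1.101) + (0.6667)·(0.0223) = 3.1344.

Step 5 — scale by n: T² = 6 · 3.1344 = 18.8061.

T² ≈ 18.8061
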